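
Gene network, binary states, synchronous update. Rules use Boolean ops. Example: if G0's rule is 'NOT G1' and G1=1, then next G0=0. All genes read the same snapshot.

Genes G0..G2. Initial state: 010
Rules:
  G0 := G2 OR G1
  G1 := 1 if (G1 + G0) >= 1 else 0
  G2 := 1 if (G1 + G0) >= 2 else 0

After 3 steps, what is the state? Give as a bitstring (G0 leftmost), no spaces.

Step 1: G0=G2|G1=0|1=1 G1=(1+0>=1)=1 G2=(1+0>=2)=0 -> 110
Step 2: G0=G2|G1=0|1=1 G1=(1+1>=1)=1 G2=(1+1>=2)=1 -> 111
Step 3: G0=G2|G1=1|1=1 G1=(1+1>=1)=1 G2=(1+1>=2)=1 -> 111

111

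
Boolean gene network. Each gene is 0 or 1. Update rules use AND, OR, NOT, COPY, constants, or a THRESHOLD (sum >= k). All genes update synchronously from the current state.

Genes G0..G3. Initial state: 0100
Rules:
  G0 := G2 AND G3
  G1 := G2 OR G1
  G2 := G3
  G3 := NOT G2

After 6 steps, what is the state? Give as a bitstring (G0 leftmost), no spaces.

Step 1: G0=G2&G3=0&0=0 G1=G2|G1=0|1=1 G2=G3=0 G3=NOT G2=NOT 0=1 -> 0101
Step 2: G0=G2&G3=0&1=0 G1=G2|G1=0|1=1 G2=G3=1 G3=NOT G2=NOT 0=1 -> 0111
Step 3: G0=G2&G3=1&1=1 G1=G2|G1=1|1=1 G2=G3=1 G3=NOT G2=NOT 1=0 -> 1110
Step 4: G0=G2&G3=1&0=0 G1=G2|G1=1|1=1 G2=G3=0 G3=NOT G2=NOT 1=0 -> 0100
Step 5: G0=G2&G3=0&0=0 G1=G2|G1=0|1=1 G2=G3=0 G3=NOT G2=NOT 0=1 -> 0101
Step 6: G0=G2&G3=0&1=0 G1=G2|G1=0|1=1 G2=G3=1 G3=NOT G2=NOT 0=1 -> 0111

0111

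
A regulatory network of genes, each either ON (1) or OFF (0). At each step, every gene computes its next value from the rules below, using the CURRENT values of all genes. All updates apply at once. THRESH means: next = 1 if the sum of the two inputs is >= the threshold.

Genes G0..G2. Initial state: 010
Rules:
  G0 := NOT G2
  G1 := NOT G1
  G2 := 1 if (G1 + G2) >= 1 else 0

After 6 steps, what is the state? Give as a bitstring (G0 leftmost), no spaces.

Step 1: G0=NOT G2=NOT 0=1 G1=NOT G1=NOT 1=0 G2=(1+0>=1)=1 -> 101
Step 2: G0=NOT G2=NOT 1=0 G1=NOT G1=NOT 0=1 G2=(0+1>=1)=1 -> 011
Step 3: G0=NOT G2=NOT 1=0 G1=NOT G1=NOT 1=0 G2=(1+1>=1)=1 -> 001
Step 4: G0=NOT G2=NOT 1=0 G1=NOT G1=NOT 0=1 G2=(0+1>=1)=1 -> 011
Step 5: G0=NOT G2=NOT 1=0 G1=NOT G1=NOT 1=0 G2=(1+1>=1)=1 -> 001
Step 6: G0=NOT G2=NOT 1=0 G1=NOT G1=NOT 0=1 G2=(0+1>=1)=1 -> 011

011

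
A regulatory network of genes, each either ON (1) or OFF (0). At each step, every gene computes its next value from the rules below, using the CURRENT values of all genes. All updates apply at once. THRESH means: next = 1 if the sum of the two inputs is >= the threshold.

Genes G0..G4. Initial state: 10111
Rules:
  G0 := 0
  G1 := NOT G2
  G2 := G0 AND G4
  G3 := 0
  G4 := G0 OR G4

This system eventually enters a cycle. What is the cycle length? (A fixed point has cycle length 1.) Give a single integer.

Step 0: 10111
Step 1: G0=0(const) G1=NOT G2=NOT 1=0 G2=G0&G4=1&1=1 G3=0(const) G4=G0|G4=1|1=1 -> 00101
Step 2: G0=0(const) G1=NOT G2=NOT 1=0 G2=G0&G4=0&1=0 G3=0(const) G4=G0|G4=0|1=1 -> 00001
Step 3: G0=0(const) G1=NOT G2=NOT 0=1 G2=G0&G4=0&1=0 G3=0(const) G4=G0|G4=0|1=1 -> 01001
Step 4: G0=0(const) G1=NOT G2=NOT 0=1 G2=G0&G4=0&1=0 G3=0(const) G4=G0|G4=0|1=1 -> 01001
State from step 4 equals state from step 3 -> cycle length 1

Answer: 1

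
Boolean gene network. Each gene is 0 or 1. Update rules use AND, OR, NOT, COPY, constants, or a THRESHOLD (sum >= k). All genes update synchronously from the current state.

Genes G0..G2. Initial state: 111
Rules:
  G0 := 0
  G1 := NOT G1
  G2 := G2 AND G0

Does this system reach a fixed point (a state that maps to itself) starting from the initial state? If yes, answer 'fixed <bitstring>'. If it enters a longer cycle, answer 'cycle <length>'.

Step 0: 111
Step 1: G0=0(const) G1=NOT G1=NOT 1=0 G2=G2&G0=1&1=1 -> 001
Step 2: G0=0(const) G1=NOT G1=NOT 0=1 G2=G2&G0=1&0=0 -> 010
Step 3: G0=0(const) G1=NOT G1=NOT 1=0 G2=G2&G0=0&0=0 -> 000
Step 4: G0=0(const) G1=NOT G1=NOT 0=1 G2=G2&G0=0&0=0 -> 010
Cycle of length 2 starting at step 2 -> no fixed point

Answer: cycle 2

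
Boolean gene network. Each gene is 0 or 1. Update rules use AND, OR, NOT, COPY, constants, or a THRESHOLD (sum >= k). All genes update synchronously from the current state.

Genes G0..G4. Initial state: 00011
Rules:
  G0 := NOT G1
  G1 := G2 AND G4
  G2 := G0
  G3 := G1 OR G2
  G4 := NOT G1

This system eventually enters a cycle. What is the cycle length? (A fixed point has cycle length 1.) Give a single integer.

Step 0: 00011
Step 1: G0=NOT G1=NOT 0=1 G1=G2&G4=0&1=0 G2=G0=0 G3=G1|G2=0|0=0 G4=NOT G1=NOT 0=1 -> 10001
Step 2: G0=NOT G1=NOT 0=1 G1=G2&G4=0&1=0 G2=G0=1 G3=G1|G2=0|0=0 G4=NOT G1=NOT 0=1 -> 10101
Step 3: G0=NOT G1=NOT 0=1 G1=G2&G4=1&1=1 G2=G0=1 G3=G1|G2=0|1=1 G4=NOT G1=NOT 0=1 -> 11111
Step 4: G0=NOT G1=NOT 1=0 G1=G2&G4=1&1=1 G2=G0=1 G3=G1|G2=1|1=1 G4=NOT G1=NOT 1=0 -> 01110
Step 5: G0=NOT G1=NOT 1=0 G1=G2&G4=1&0=0 G2=G0=0 G3=G1|G2=1|1=1 G4=NOT G1=NOT 1=0 -> 00010
Step 6: G0=NOT G1=NOT 0=1 G1=G2&G4=0&0=0 G2=G0=0 G3=G1|G2=0|0=0 G4=NOT G1=NOT 0=1 -> 10001
State from step 6 equals state from step 1 -> cycle length 5

Answer: 5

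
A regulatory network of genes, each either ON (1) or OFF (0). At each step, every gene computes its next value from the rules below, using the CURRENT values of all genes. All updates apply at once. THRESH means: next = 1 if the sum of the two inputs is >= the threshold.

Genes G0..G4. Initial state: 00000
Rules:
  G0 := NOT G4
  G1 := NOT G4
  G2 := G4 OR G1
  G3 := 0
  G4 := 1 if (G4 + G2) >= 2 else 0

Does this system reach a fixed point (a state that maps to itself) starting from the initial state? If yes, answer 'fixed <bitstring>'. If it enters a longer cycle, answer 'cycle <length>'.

Step 0: 00000
Step 1: G0=NOT G4=NOT 0=1 G1=NOT G4=NOT 0=1 G2=G4|G1=0|0=0 G3=0(const) G4=(0+0>=2)=0 -> 11000
Step 2: G0=NOT G4=NOT 0=1 G1=NOT G4=NOT 0=1 G2=G4|G1=0|1=1 G3=0(const) G4=(0+0>=2)=0 -> 11100
Step 3: G0=NOT G4=NOT 0=1 G1=NOT G4=NOT 0=1 G2=G4|G1=0|1=1 G3=0(const) G4=(0+1>=2)=0 -> 11100
Fixed point reached at step 2: 11100

Answer: fixed 11100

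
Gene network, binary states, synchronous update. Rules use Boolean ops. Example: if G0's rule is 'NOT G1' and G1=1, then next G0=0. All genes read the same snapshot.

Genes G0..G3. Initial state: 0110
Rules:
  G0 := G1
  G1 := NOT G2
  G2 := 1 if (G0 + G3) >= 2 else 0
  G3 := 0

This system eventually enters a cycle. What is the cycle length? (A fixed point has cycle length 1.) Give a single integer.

Step 0: 0110
Step 1: G0=G1=1 G1=NOT G2=NOT 1=0 G2=(0+0>=2)=0 G3=0(const) -> 1000
Step 2: G0=G1=0 G1=NOT G2=NOT 0=1 G2=(1+0>=2)=0 G3=0(const) -> 0100
Step 3: G0=G1=1 G1=NOT G2=NOT 0=1 G2=(0+0>=2)=0 G3=0(const) -> 1100
Step 4: G0=G1=1 G1=NOT G2=NOT 0=1 G2=(1+0>=2)=0 G3=0(const) -> 1100
State from step 4 equals state from step 3 -> cycle length 1

Answer: 1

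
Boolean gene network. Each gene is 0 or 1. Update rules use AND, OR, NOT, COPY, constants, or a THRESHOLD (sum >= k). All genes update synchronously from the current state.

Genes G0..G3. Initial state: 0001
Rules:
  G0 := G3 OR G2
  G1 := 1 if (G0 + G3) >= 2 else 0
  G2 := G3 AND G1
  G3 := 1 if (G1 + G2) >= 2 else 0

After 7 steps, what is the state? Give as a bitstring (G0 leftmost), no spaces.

Step 1: G0=G3|G2=1|0=1 G1=(0+1>=2)=0 G2=G3&G1=1&0=0 G3=(0+0>=2)=0 -> 1000
Step 2: G0=G3|G2=0|0=0 G1=(1+0>=2)=0 G2=G3&G1=0&0=0 G3=(0+0>=2)=0 -> 0000
Step 3: G0=G3|G2=0|0=0 G1=(0+0>=2)=0 G2=G3&G1=0&0=0 G3=(0+0>=2)=0 -> 0000
Step 4: G0=G3|G2=0|0=0 G1=(0+0>=2)=0 G2=G3&G1=0&0=0 G3=(0+0>=2)=0 -> 0000
Step 5: G0=G3|G2=0|0=0 G1=(0+0>=2)=0 G2=G3&G1=0&0=0 G3=(0+0>=2)=0 -> 0000
Step 6: G0=G3|G2=0|0=0 G1=(0+0>=2)=0 G2=G3&G1=0&0=0 G3=(0+0>=2)=0 -> 0000
Step 7: G0=G3|G2=0|0=0 G1=(0+0>=2)=0 G2=G3&G1=0&0=0 G3=(0+0>=2)=0 -> 0000

0000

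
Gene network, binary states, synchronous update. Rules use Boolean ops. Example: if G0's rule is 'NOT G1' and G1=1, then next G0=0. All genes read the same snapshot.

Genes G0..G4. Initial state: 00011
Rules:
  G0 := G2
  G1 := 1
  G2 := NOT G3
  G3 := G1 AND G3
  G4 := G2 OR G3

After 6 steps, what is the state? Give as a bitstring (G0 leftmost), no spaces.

Step 1: G0=G2=0 G1=1(const) G2=NOT G3=NOT 1=0 G3=G1&G3=0&1=0 G4=G2|G3=0|1=1 -> 01001
Step 2: G0=G2=0 G1=1(const) G2=NOT G3=NOT 0=1 G3=G1&G3=1&0=0 G4=G2|G3=0|0=0 -> 01100
Step 3: G0=G2=1 G1=1(const) G2=NOT G3=NOT 0=1 G3=G1&G3=1&0=0 G4=G2|G3=1|0=1 -> 11101
Step 4: G0=G2=1 G1=1(const) G2=NOT G3=NOT 0=1 G3=G1&G3=1&0=0 G4=G2|G3=1|0=1 -> 11101
Step 5: G0=G2=1 G1=1(const) G2=NOT G3=NOT 0=1 G3=G1&G3=1&0=0 G4=G2|G3=1|0=1 -> 11101
Step 6: G0=G2=1 G1=1(const) G2=NOT G3=NOT 0=1 G3=G1&G3=1&0=0 G4=G2|G3=1|0=1 -> 11101

11101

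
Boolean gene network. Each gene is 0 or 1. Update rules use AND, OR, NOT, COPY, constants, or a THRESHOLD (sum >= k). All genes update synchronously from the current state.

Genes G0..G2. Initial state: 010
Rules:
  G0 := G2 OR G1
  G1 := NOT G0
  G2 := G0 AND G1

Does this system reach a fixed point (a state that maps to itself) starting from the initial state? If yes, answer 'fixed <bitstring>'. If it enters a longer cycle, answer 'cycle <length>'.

Answer: cycle 5

Derivation:
Step 0: 010
Step 1: G0=G2|G1=0|1=1 G1=NOT G0=NOT 0=1 G2=G0&G1=0&1=0 -> 110
Step 2: G0=G2|G1=0|1=1 G1=NOT G0=NOT 1=0 G2=G0&G1=1&1=1 -> 101
Step 3: G0=G2|G1=1|0=1 G1=NOT G0=NOT 1=0 G2=G0&G1=1&0=0 -> 100
Step 4: G0=G2|G1=0|0=0 G1=NOT G0=NOT 1=0 G2=G0&G1=1&0=0 -> 000
Step 5: G0=G2|G1=0|0=0 G1=NOT G0=NOT 0=1 G2=G0&G1=0&0=0 -> 010
Cycle of length 5 starting at step 0 -> no fixed point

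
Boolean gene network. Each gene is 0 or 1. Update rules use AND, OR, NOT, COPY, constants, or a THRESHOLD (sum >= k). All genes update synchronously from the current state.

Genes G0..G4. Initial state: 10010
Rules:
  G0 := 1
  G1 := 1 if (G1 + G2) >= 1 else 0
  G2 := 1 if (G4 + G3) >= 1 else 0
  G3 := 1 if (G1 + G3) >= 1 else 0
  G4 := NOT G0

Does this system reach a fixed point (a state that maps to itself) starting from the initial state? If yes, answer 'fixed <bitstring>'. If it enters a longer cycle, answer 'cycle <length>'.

Step 0: 10010
Step 1: G0=1(const) G1=(0+0>=1)=0 G2=(0+1>=1)=1 G3=(0+1>=1)=1 G4=NOT G0=NOT 1=0 -> 10110
Step 2: G0=1(const) G1=(0+1>=1)=1 G2=(0+1>=1)=1 G3=(0+1>=1)=1 G4=NOT G0=NOT 1=0 -> 11110
Step 3: G0=1(const) G1=(1+1>=1)=1 G2=(0+1>=1)=1 G3=(1+1>=1)=1 G4=NOT G0=NOT 1=0 -> 11110
Fixed point reached at step 2: 11110

Answer: fixed 11110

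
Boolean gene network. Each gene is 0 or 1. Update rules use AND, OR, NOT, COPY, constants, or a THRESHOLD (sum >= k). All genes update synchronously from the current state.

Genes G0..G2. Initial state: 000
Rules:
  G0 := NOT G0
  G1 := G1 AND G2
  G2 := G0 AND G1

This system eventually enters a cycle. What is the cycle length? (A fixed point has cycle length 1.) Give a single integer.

Answer: 2

Derivation:
Step 0: 000
Step 1: G0=NOT G0=NOT 0=1 G1=G1&G2=0&0=0 G2=G0&G1=0&0=0 -> 100
Step 2: G0=NOT G0=NOT 1=0 G1=G1&G2=0&0=0 G2=G0&G1=1&0=0 -> 000
State from step 2 equals state from step 0 -> cycle length 2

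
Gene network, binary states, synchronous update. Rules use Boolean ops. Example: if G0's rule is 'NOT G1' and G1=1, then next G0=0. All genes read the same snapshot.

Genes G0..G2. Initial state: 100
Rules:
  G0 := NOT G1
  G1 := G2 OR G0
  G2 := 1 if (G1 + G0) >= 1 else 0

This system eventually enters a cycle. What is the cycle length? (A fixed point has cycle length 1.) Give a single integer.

Answer: 1

Derivation:
Step 0: 100
Step 1: G0=NOT G1=NOT 0=1 G1=G2|G0=0|1=1 G2=(0+1>=1)=1 -> 111
Step 2: G0=NOT G1=NOT 1=0 G1=G2|G0=1|1=1 G2=(1+1>=1)=1 -> 011
Step 3: G0=NOT G1=NOT 1=0 G1=G2|G0=1|0=1 G2=(1+0>=1)=1 -> 011
State from step 3 equals state from step 2 -> cycle length 1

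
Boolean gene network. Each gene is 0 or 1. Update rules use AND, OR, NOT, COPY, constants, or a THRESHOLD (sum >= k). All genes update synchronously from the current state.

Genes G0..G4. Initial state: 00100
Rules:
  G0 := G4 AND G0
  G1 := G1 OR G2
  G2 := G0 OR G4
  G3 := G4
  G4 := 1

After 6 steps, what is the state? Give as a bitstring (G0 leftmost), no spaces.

Step 1: G0=G4&G0=0&0=0 G1=G1|G2=0|1=1 G2=G0|G4=0|0=0 G3=G4=0 G4=1(const) -> 01001
Step 2: G0=G4&G0=1&0=0 G1=G1|G2=1|0=1 G2=G0|G4=0|1=1 G3=G4=1 G4=1(const) -> 01111
Step 3: G0=G4&G0=1&0=0 G1=G1|G2=1|1=1 G2=G0|G4=0|1=1 G3=G4=1 G4=1(const) -> 01111
Step 4: G0=G4&G0=1&0=0 G1=G1|G2=1|1=1 G2=G0|G4=0|1=1 G3=G4=1 G4=1(const) -> 01111
Step 5: G0=G4&G0=1&0=0 G1=G1|G2=1|1=1 G2=G0|G4=0|1=1 G3=G4=1 G4=1(const) -> 01111
Step 6: G0=G4&G0=1&0=0 G1=G1|G2=1|1=1 G2=G0|G4=0|1=1 G3=G4=1 G4=1(const) -> 01111

01111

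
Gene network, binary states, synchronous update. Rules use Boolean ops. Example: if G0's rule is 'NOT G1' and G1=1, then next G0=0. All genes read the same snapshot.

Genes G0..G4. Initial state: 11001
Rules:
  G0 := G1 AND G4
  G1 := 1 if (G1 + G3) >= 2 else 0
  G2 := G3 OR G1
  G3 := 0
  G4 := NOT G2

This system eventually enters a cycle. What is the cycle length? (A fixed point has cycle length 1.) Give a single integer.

Step 0: 11001
Step 1: G0=G1&G4=1&1=1 G1=(1+0>=2)=0 G2=G3|G1=0|1=1 G3=0(const) G4=NOT G2=NOT 0=1 -> 10101
Step 2: G0=G1&G4=0&1=0 G1=(0+0>=2)=0 G2=G3|G1=0|0=0 G3=0(const) G4=NOT G2=NOT 1=0 -> 00000
Step 3: G0=G1&G4=0&0=0 G1=(0+0>=2)=0 G2=G3|G1=0|0=0 G3=0(const) G4=NOT G2=NOT 0=1 -> 00001
Step 4: G0=G1&G4=0&1=0 G1=(0+0>=2)=0 G2=G3|G1=0|0=0 G3=0(const) G4=NOT G2=NOT 0=1 -> 00001
State from step 4 equals state from step 3 -> cycle length 1

Answer: 1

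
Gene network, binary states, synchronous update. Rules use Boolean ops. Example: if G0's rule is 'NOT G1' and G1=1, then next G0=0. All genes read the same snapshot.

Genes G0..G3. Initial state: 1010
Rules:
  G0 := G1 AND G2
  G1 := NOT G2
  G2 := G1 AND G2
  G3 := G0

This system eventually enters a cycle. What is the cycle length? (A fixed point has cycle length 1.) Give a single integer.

Step 0: 1010
Step 1: G0=G1&G2=0&1=0 G1=NOT G2=NOT 1=0 G2=G1&G2=0&1=0 G3=G0=1 -> 0001
Step 2: G0=G1&G2=0&0=0 G1=NOT G2=NOT 0=1 G2=G1&G2=0&0=0 G3=G0=0 -> 0100
Step 3: G0=G1&G2=1&0=0 G1=NOT G2=NOT 0=1 G2=G1&G2=1&0=0 G3=G0=0 -> 0100
State from step 3 equals state from step 2 -> cycle length 1

Answer: 1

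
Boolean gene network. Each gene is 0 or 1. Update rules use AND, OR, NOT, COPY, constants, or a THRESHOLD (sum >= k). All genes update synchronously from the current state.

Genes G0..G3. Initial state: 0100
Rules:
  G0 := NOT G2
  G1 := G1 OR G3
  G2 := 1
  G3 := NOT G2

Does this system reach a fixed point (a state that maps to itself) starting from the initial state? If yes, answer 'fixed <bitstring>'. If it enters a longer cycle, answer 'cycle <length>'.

Answer: fixed 0110

Derivation:
Step 0: 0100
Step 1: G0=NOT G2=NOT 0=1 G1=G1|G3=1|0=1 G2=1(const) G3=NOT G2=NOT 0=1 -> 1111
Step 2: G0=NOT G2=NOT 1=0 G1=G1|G3=1|1=1 G2=1(const) G3=NOT G2=NOT 1=0 -> 0110
Step 3: G0=NOT G2=NOT 1=0 G1=G1|G3=1|0=1 G2=1(const) G3=NOT G2=NOT 1=0 -> 0110
Fixed point reached at step 2: 0110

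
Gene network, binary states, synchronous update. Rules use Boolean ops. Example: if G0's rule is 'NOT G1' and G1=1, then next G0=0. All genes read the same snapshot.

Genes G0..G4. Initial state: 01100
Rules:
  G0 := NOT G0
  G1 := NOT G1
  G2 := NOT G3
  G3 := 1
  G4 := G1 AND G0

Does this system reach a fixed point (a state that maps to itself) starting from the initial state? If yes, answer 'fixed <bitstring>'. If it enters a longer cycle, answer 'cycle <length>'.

Answer: cycle 2

Derivation:
Step 0: 01100
Step 1: G0=NOT G0=NOT 0=1 G1=NOT G1=NOT 1=0 G2=NOT G3=NOT 0=1 G3=1(const) G4=G1&G0=1&0=0 -> 10110
Step 2: G0=NOT G0=NOT 1=0 G1=NOT G1=NOT 0=1 G2=NOT G3=NOT 1=0 G3=1(const) G4=G1&G0=0&1=0 -> 01010
Step 3: G0=NOT G0=NOT 0=1 G1=NOT G1=NOT 1=0 G2=NOT G3=NOT 1=0 G3=1(const) G4=G1&G0=1&0=0 -> 10010
Step 4: G0=NOT G0=NOT 1=0 G1=NOT G1=NOT 0=1 G2=NOT G3=NOT 1=0 G3=1(const) G4=G1&G0=0&1=0 -> 01010
Cycle of length 2 starting at step 2 -> no fixed point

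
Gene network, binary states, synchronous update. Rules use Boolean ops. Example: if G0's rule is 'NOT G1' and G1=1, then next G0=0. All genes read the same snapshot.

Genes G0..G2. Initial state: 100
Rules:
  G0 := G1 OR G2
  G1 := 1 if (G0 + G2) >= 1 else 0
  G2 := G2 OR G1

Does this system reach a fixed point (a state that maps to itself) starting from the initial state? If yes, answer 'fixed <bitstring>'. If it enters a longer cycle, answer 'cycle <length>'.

Answer: fixed 111

Derivation:
Step 0: 100
Step 1: G0=G1|G2=0|0=0 G1=(1+0>=1)=1 G2=G2|G1=0|0=0 -> 010
Step 2: G0=G1|G2=1|0=1 G1=(0+0>=1)=0 G2=G2|G1=0|1=1 -> 101
Step 3: G0=G1|G2=0|1=1 G1=(1+1>=1)=1 G2=G2|G1=1|0=1 -> 111
Step 4: G0=G1|G2=1|1=1 G1=(1+1>=1)=1 G2=G2|G1=1|1=1 -> 111
Fixed point reached at step 3: 111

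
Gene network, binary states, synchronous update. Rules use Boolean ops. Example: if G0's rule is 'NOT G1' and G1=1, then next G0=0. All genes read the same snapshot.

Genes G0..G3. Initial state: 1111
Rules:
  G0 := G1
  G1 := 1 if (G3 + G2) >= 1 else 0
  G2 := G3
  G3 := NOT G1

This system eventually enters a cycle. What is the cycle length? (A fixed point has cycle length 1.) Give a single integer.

Step 0: 1111
Step 1: G0=G1=1 G1=(1+1>=1)=1 G2=G3=1 G3=NOT G1=NOT 1=0 -> 1110
Step 2: G0=G1=1 G1=(0+1>=1)=1 G2=G3=0 G3=NOT G1=NOT 1=0 -> 1100
Step 3: G0=G1=1 G1=(0+0>=1)=0 G2=G3=0 G3=NOT G1=NOT 1=0 -> 1000
Step 4: G0=G1=0 G1=(0+0>=1)=0 G2=G3=0 G3=NOT G1=NOT 0=1 -> 0001
Step 5: G0=G1=0 G1=(1+0>=1)=1 G2=G3=1 G3=NOT G1=NOT 0=1 -> 0111
Step 6: G0=G1=1 G1=(1+1>=1)=1 G2=G3=1 G3=NOT G1=NOT 1=0 -> 1110
State from step 6 equals state from step 1 -> cycle length 5

Answer: 5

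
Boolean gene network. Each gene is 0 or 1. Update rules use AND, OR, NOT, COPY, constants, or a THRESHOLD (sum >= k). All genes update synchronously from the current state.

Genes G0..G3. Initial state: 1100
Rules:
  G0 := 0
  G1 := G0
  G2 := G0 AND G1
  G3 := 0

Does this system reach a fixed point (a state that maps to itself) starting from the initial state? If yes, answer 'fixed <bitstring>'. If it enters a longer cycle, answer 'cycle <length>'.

Step 0: 1100
Step 1: G0=0(const) G1=G0=1 G2=G0&G1=1&1=1 G3=0(const) -> 0110
Step 2: G0=0(const) G1=G0=0 G2=G0&G1=0&1=0 G3=0(const) -> 0000
Step 3: G0=0(const) G1=G0=0 G2=G0&G1=0&0=0 G3=0(const) -> 0000
Fixed point reached at step 2: 0000

Answer: fixed 0000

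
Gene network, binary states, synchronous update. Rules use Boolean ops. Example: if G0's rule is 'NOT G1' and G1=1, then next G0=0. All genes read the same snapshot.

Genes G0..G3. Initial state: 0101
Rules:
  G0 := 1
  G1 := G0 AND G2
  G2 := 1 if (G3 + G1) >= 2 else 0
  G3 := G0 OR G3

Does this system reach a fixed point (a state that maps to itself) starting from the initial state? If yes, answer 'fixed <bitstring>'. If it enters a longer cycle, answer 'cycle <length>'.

Step 0: 0101
Step 1: G0=1(const) G1=G0&G2=0&0=0 G2=(1+1>=2)=1 G3=G0|G3=0|1=1 -> 1011
Step 2: G0=1(const) G1=G0&G2=1&1=1 G2=(1+0>=2)=0 G3=G0|G3=1|1=1 -> 1101
Step 3: G0=1(const) G1=G0&G2=1&0=0 G2=(1+1>=2)=1 G3=G0|G3=1|1=1 -> 1011
Cycle of length 2 starting at step 1 -> no fixed point

Answer: cycle 2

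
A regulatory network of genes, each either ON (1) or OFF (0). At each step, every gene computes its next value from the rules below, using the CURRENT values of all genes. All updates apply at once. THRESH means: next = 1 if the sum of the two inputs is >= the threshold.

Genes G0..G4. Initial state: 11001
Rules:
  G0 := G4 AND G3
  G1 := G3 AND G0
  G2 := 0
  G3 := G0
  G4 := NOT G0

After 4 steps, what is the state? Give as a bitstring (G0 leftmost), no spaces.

Step 1: G0=G4&G3=1&0=0 G1=G3&G0=0&1=0 G2=0(const) G3=G0=1 G4=NOT G0=NOT 1=0 -> 00010
Step 2: G0=G4&G3=0&1=0 G1=G3&G0=1&0=0 G2=0(const) G3=G0=0 G4=NOT G0=NOT 0=1 -> 00001
Step 3: G0=G4&G3=1&0=0 G1=G3&G0=0&0=0 G2=0(const) G3=G0=0 G4=NOT G0=NOT 0=1 -> 00001
Step 4: G0=G4&G3=1&0=0 G1=G3&G0=0&0=0 G2=0(const) G3=G0=0 G4=NOT G0=NOT 0=1 -> 00001

00001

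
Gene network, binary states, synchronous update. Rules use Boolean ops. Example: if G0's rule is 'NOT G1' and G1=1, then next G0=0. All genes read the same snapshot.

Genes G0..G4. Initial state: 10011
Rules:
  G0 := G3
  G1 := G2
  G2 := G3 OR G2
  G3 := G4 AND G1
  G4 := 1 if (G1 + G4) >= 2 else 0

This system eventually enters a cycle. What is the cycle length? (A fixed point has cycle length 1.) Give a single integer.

Answer: 1

Derivation:
Step 0: 10011
Step 1: G0=G3=1 G1=G2=0 G2=G3|G2=1|0=1 G3=G4&G1=1&0=0 G4=(0+1>=2)=0 -> 10100
Step 2: G0=G3=0 G1=G2=1 G2=G3|G2=0|1=1 G3=G4&G1=0&0=0 G4=(0+0>=2)=0 -> 01100
Step 3: G0=G3=0 G1=G2=1 G2=G3|G2=0|1=1 G3=G4&G1=0&1=0 G4=(1+0>=2)=0 -> 01100
State from step 3 equals state from step 2 -> cycle length 1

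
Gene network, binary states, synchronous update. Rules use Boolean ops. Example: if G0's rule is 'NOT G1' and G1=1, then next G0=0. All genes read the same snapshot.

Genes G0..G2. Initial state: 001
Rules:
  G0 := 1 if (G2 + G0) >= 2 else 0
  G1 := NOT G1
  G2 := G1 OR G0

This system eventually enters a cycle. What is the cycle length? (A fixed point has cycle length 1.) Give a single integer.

Step 0: 001
Step 1: G0=(1+0>=2)=0 G1=NOT G1=NOT 0=1 G2=G1|G0=0|0=0 -> 010
Step 2: G0=(0+0>=2)=0 G1=NOT G1=NOT 1=0 G2=G1|G0=1|0=1 -> 001
State from step 2 equals state from step 0 -> cycle length 2

Answer: 2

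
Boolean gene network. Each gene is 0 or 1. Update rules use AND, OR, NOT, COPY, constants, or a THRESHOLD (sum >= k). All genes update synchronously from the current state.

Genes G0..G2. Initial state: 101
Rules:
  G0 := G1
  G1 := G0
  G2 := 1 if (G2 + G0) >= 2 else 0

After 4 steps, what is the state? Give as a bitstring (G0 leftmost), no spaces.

Step 1: G0=G1=0 G1=G0=1 G2=(1+1>=2)=1 -> 011
Step 2: G0=G1=1 G1=G0=0 G2=(1+0>=2)=0 -> 100
Step 3: G0=G1=0 G1=G0=1 G2=(0+1>=2)=0 -> 010
Step 4: G0=G1=1 G1=G0=0 G2=(0+0>=2)=0 -> 100

100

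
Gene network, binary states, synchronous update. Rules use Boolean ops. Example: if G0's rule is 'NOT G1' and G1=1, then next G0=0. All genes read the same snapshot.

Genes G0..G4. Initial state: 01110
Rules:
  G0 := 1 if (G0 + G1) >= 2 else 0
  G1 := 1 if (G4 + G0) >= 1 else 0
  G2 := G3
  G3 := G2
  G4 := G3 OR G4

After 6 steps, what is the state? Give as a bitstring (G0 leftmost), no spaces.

Step 1: G0=(0+1>=2)=0 G1=(0+0>=1)=0 G2=G3=1 G3=G2=1 G4=G3|G4=1|0=1 -> 00111
Step 2: G0=(0+0>=2)=0 G1=(1+0>=1)=1 G2=G3=1 G3=G2=1 G4=G3|G4=1|1=1 -> 01111
Step 3: G0=(0+1>=2)=0 G1=(1+0>=1)=1 G2=G3=1 G3=G2=1 G4=G3|G4=1|1=1 -> 01111
Step 4: G0=(0+1>=2)=0 G1=(1+0>=1)=1 G2=G3=1 G3=G2=1 G4=G3|G4=1|1=1 -> 01111
Step 5: G0=(0+1>=2)=0 G1=(1+0>=1)=1 G2=G3=1 G3=G2=1 G4=G3|G4=1|1=1 -> 01111
Step 6: G0=(0+1>=2)=0 G1=(1+0>=1)=1 G2=G3=1 G3=G2=1 G4=G3|G4=1|1=1 -> 01111

01111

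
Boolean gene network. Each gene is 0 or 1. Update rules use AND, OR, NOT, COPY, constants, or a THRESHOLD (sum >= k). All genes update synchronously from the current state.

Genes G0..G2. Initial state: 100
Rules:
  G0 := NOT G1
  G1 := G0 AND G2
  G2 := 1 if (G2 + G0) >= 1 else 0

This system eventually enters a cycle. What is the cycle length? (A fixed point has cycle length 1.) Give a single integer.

Step 0: 100
Step 1: G0=NOT G1=NOT 0=1 G1=G0&G2=1&0=0 G2=(0+1>=1)=1 -> 101
Step 2: G0=NOT G1=NOT 0=1 G1=G0&G2=1&1=1 G2=(1+1>=1)=1 -> 111
Step 3: G0=NOT G1=NOT 1=0 G1=G0&G2=1&1=1 G2=(1+1>=1)=1 -> 011
Step 4: G0=NOT G1=NOT 1=0 G1=G0&G2=0&1=0 G2=(1+0>=1)=1 -> 001
Step 5: G0=NOT G1=NOT 0=1 G1=G0&G2=0&1=0 G2=(1+0>=1)=1 -> 101
State from step 5 equals state from step 1 -> cycle length 4

Answer: 4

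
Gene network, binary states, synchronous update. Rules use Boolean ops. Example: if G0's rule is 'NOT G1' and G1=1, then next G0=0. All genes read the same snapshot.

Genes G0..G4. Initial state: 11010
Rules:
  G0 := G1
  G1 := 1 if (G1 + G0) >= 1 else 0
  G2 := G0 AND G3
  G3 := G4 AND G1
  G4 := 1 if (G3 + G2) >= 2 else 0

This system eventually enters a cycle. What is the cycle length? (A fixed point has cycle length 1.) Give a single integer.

Answer: 1

Derivation:
Step 0: 11010
Step 1: G0=G1=1 G1=(1+1>=1)=1 G2=G0&G3=1&1=1 G3=G4&G1=0&1=0 G4=(1+0>=2)=0 -> 11100
Step 2: G0=G1=1 G1=(1+1>=1)=1 G2=G0&G3=1&0=0 G3=G4&G1=0&1=0 G4=(0+1>=2)=0 -> 11000
Step 3: G0=G1=1 G1=(1+1>=1)=1 G2=G0&G3=1&0=0 G3=G4&G1=0&1=0 G4=(0+0>=2)=0 -> 11000
State from step 3 equals state from step 2 -> cycle length 1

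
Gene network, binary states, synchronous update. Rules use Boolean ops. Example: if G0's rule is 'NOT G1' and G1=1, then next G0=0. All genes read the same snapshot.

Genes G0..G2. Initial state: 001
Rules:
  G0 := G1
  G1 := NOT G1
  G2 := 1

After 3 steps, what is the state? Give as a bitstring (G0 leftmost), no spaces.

Step 1: G0=G1=0 G1=NOT G1=NOT 0=1 G2=1(const) -> 011
Step 2: G0=G1=1 G1=NOT G1=NOT 1=0 G2=1(const) -> 101
Step 3: G0=G1=0 G1=NOT G1=NOT 0=1 G2=1(const) -> 011

011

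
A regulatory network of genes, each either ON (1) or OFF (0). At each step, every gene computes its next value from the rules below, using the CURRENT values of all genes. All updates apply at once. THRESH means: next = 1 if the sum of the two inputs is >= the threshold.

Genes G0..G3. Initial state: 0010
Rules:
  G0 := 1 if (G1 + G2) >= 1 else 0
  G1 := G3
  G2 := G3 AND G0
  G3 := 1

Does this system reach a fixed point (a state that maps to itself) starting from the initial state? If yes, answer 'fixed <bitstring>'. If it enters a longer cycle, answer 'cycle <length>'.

Answer: fixed 1111

Derivation:
Step 0: 0010
Step 1: G0=(0+1>=1)=1 G1=G3=0 G2=G3&G0=0&0=0 G3=1(const) -> 1001
Step 2: G0=(0+0>=1)=0 G1=G3=1 G2=G3&G0=1&1=1 G3=1(const) -> 0111
Step 3: G0=(1+1>=1)=1 G1=G3=1 G2=G3&G0=1&0=0 G3=1(const) -> 1101
Step 4: G0=(1+0>=1)=1 G1=G3=1 G2=G3&G0=1&1=1 G3=1(const) -> 1111
Step 5: G0=(1+1>=1)=1 G1=G3=1 G2=G3&G0=1&1=1 G3=1(const) -> 1111
Fixed point reached at step 4: 1111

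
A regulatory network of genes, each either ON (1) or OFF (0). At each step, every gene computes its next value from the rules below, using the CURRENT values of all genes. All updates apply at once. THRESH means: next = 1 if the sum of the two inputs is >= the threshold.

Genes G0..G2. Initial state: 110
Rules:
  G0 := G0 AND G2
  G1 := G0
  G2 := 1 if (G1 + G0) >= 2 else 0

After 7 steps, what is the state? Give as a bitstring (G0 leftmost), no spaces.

Step 1: G0=G0&G2=1&0=0 G1=G0=1 G2=(1+1>=2)=1 -> 011
Step 2: G0=G0&G2=0&1=0 G1=G0=0 G2=(1+0>=2)=0 -> 000
Step 3: G0=G0&G2=0&0=0 G1=G0=0 G2=(0+0>=2)=0 -> 000
Step 4: G0=G0&G2=0&0=0 G1=G0=0 G2=(0+0>=2)=0 -> 000
Step 5: G0=G0&G2=0&0=0 G1=G0=0 G2=(0+0>=2)=0 -> 000
Step 6: G0=G0&G2=0&0=0 G1=G0=0 G2=(0+0>=2)=0 -> 000
Step 7: G0=G0&G2=0&0=0 G1=G0=0 G2=(0+0>=2)=0 -> 000

000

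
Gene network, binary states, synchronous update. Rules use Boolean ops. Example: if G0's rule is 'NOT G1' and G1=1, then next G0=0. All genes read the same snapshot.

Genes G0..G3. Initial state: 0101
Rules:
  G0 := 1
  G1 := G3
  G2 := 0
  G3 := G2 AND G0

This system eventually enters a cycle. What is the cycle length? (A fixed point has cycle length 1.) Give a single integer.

Step 0: 0101
Step 1: G0=1(const) G1=G3=1 G2=0(const) G3=G2&G0=0&0=0 -> 1100
Step 2: G0=1(const) G1=G3=0 G2=0(const) G3=G2&G0=0&1=0 -> 1000
Step 3: G0=1(const) G1=G3=0 G2=0(const) G3=G2&G0=0&1=0 -> 1000
State from step 3 equals state from step 2 -> cycle length 1

Answer: 1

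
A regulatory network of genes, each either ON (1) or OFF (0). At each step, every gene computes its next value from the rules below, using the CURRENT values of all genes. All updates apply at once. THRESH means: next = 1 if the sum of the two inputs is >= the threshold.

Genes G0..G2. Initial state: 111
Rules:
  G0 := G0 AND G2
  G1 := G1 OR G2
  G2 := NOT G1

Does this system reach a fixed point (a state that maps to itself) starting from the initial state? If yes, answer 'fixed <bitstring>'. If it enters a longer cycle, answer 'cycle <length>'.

Answer: fixed 010

Derivation:
Step 0: 111
Step 1: G0=G0&G2=1&1=1 G1=G1|G2=1|1=1 G2=NOT G1=NOT 1=0 -> 110
Step 2: G0=G0&G2=1&0=0 G1=G1|G2=1|0=1 G2=NOT G1=NOT 1=0 -> 010
Step 3: G0=G0&G2=0&0=0 G1=G1|G2=1|0=1 G2=NOT G1=NOT 1=0 -> 010
Fixed point reached at step 2: 010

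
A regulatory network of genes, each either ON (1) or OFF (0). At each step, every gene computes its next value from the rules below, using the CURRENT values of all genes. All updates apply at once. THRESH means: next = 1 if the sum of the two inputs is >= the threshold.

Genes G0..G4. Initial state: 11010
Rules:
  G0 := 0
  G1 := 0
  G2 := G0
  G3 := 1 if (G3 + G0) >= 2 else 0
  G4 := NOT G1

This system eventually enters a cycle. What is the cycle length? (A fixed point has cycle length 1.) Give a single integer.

Answer: 1

Derivation:
Step 0: 11010
Step 1: G0=0(const) G1=0(const) G2=G0=1 G3=(1+1>=2)=1 G4=NOT G1=NOT 1=0 -> 00110
Step 2: G0=0(const) G1=0(const) G2=G0=0 G3=(1+0>=2)=0 G4=NOT G1=NOT 0=1 -> 00001
Step 3: G0=0(const) G1=0(const) G2=G0=0 G3=(0+0>=2)=0 G4=NOT G1=NOT 0=1 -> 00001
State from step 3 equals state from step 2 -> cycle length 1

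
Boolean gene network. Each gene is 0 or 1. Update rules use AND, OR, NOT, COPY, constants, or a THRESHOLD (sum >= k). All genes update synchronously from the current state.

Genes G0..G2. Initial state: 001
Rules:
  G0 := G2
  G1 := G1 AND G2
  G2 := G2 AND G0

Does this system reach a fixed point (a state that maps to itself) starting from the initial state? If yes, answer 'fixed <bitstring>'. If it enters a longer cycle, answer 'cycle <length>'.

Answer: fixed 000

Derivation:
Step 0: 001
Step 1: G0=G2=1 G1=G1&G2=0&1=0 G2=G2&G0=1&0=0 -> 100
Step 2: G0=G2=0 G1=G1&G2=0&0=0 G2=G2&G0=0&1=0 -> 000
Step 3: G0=G2=0 G1=G1&G2=0&0=0 G2=G2&G0=0&0=0 -> 000
Fixed point reached at step 2: 000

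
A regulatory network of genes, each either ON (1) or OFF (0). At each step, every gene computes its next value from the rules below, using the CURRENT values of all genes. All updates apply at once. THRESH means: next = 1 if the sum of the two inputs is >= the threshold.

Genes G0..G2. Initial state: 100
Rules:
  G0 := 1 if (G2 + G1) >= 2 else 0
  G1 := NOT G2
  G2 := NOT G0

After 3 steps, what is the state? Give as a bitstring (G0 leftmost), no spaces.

Step 1: G0=(0+0>=2)=0 G1=NOT G2=NOT 0=1 G2=NOT G0=NOT 1=0 -> 010
Step 2: G0=(0+1>=2)=0 G1=NOT G2=NOT 0=1 G2=NOT G0=NOT 0=1 -> 011
Step 3: G0=(1+1>=2)=1 G1=NOT G2=NOT 1=0 G2=NOT G0=NOT 0=1 -> 101

101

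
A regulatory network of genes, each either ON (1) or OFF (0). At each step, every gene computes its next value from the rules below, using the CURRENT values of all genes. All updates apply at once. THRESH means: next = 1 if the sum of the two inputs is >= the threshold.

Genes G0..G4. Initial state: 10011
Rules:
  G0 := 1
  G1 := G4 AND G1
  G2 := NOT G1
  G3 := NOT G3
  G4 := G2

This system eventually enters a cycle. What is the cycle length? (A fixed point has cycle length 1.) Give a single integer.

Answer: 2

Derivation:
Step 0: 10011
Step 1: G0=1(const) G1=G4&G1=1&0=0 G2=NOT G1=NOT 0=1 G3=NOT G3=NOT 1=0 G4=G2=0 -> 10100
Step 2: G0=1(const) G1=G4&G1=0&0=0 G2=NOT G1=NOT 0=1 G3=NOT G3=NOT 0=1 G4=G2=1 -> 10111
Step 3: G0=1(const) G1=G4&G1=1&0=0 G2=NOT G1=NOT 0=1 G3=NOT G3=NOT 1=0 G4=G2=1 -> 10101
Step 4: G0=1(const) G1=G4&G1=1&0=0 G2=NOT G1=NOT 0=1 G3=NOT G3=NOT 0=1 G4=G2=1 -> 10111
State from step 4 equals state from step 2 -> cycle length 2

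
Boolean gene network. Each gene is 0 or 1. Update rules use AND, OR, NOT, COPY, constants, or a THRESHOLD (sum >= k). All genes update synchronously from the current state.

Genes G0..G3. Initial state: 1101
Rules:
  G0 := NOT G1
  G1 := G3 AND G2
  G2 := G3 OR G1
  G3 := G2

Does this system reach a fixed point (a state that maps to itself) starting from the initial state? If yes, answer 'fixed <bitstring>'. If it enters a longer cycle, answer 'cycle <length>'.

Answer: cycle 2

Derivation:
Step 0: 1101
Step 1: G0=NOT G1=NOT 1=0 G1=G3&G2=1&0=0 G2=G3|G1=1|1=1 G3=G2=0 -> 0010
Step 2: G0=NOT G1=NOT 0=1 G1=G3&G2=0&1=0 G2=G3|G1=0|0=0 G3=G2=1 -> 1001
Step 3: G0=NOT G1=NOT 0=1 G1=G3&G2=1&0=0 G2=G3|G1=1|0=1 G3=G2=0 -> 1010
Step 4: G0=NOT G1=NOT 0=1 G1=G3&G2=0&1=0 G2=G3|G1=0|0=0 G3=G2=1 -> 1001
Cycle of length 2 starting at step 2 -> no fixed point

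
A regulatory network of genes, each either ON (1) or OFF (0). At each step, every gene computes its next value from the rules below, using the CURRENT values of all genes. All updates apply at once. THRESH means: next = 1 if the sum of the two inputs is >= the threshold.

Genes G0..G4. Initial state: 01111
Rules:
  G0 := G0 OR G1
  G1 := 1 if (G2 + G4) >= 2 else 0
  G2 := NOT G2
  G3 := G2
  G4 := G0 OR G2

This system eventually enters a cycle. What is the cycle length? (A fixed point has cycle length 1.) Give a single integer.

Answer: 2

Derivation:
Step 0: 01111
Step 1: G0=G0|G1=0|1=1 G1=(1+1>=2)=1 G2=NOT G2=NOT 1=0 G3=G2=1 G4=G0|G2=0|1=1 -> 11011
Step 2: G0=G0|G1=1|1=1 G1=(0+1>=2)=0 G2=NOT G2=NOT 0=1 G3=G2=0 G4=G0|G2=1|0=1 -> 10101
Step 3: G0=G0|G1=1|0=1 G1=(1+1>=2)=1 G2=NOT G2=NOT 1=0 G3=G2=1 G4=G0|G2=1|1=1 -> 11011
State from step 3 equals state from step 1 -> cycle length 2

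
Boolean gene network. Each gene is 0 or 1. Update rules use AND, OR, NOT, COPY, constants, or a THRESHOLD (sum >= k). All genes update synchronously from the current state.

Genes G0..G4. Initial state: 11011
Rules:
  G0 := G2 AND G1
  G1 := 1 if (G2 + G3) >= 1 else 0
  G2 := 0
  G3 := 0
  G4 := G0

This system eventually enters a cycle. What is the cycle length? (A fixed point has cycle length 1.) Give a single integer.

Answer: 1

Derivation:
Step 0: 11011
Step 1: G0=G2&G1=0&1=0 G1=(0+1>=1)=1 G2=0(const) G3=0(const) G4=G0=1 -> 01001
Step 2: G0=G2&G1=0&1=0 G1=(0+0>=1)=0 G2=0(const) G3=0(const) G4=G0=0 -> 00000
Step 3: G0=G2&G1=0&0=0 G1=(0+0>=1)=0 G2=0(const) G3=0(const) G4=G0=0 -> 00000
State from step 3 equals state from step 2 -> cycle length 1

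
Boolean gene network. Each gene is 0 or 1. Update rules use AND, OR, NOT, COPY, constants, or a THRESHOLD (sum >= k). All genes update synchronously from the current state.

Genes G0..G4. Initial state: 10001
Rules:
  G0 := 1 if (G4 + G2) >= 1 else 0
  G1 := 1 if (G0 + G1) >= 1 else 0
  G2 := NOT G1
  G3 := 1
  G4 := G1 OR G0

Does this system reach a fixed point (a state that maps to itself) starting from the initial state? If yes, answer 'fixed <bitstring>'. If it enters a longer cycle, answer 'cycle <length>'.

Step 0: 10001
Step 1: G0=(1+0>=1)=1 G1=(1+0>=1)=1 G2=NOT G1=NOT 0=1 G3=1(const) G4=G1|G0=0|1=1 -> 11111
Step 2: G0=(1+1>=1)=1 G1=(1+1>=1)=1 G2=NOT G1=NOT 1=0 G3=1(const) G4=G1|G0=1|1=1 -> 11011
Step 3: G0=(1+0>=1)=1 G1=(1+1>=1)=1 G2=NOT G1=NOT 1=0 G3=1(const) G4=G1|G0=1|1=1 -> 11011
Fixed point reached at step 2: 11011

Answer: fixed 11011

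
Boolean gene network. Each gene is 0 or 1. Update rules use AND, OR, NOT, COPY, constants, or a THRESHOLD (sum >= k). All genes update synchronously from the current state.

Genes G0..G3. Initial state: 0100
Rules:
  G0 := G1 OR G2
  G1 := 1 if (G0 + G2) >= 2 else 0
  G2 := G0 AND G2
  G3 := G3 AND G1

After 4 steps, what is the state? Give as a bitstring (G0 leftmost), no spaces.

Step 1: G0=G1|G2=1|0=1 G1=(0+0>=2)=0 G2=G0&G2=0&0=0 G3=G3&G1=0&1=0 -> 1000
Step 2: G0=G1|G2=0|0=0 G1=(1+0>=2)=0 G2=G0&G2=1&0=0 G3=G3&G1=0&0=0 -> 0000
Step 3: G0=G1|G2=0|0=0 G1=(0+0>=2)=0 G2=G0&G2=0&0=0 G3=G3&G1=0&0=0 -> 0000
Step 4: G0=G1|G2=0|0=0 G1=(0+0>=2)=0 G2=G0&G2=0&0=0 G3=G3&G1=0&0=0 -> 0000

0000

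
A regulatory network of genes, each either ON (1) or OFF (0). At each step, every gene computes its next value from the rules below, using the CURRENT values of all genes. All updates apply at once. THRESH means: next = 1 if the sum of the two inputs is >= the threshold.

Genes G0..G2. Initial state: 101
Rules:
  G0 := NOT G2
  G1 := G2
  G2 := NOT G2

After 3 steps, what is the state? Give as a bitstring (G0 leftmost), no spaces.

Step 1: G0=NOT G2=NOT 1=0 G1=G2=1 G2=NOT G2=NOT 1=0 -> 010
Step 2: G0=NOT G2=NOT 0=1 G1=G2=0 G2=NOT G2=NOT 0=1 -> 101
Step 3: G0=NOT G2=NOT 1=0 G1=G2=1 G2=NOT G2=NOT 1=0 -> 010

010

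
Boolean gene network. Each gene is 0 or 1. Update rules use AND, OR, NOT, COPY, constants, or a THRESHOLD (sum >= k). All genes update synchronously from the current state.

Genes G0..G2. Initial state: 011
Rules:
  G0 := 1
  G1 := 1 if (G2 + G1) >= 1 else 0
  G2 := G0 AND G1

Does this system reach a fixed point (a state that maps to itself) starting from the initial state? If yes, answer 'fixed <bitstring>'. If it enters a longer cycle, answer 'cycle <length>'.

Answer: fixed 111

Derivation:
Step 0: 011
Step 1: G0=1(const) G1=(1+1>=1)=1 G2=G0&G1=0&1=0 -> 110
Step 2: G0=1(const) G1=(0+1>=1)=1 G2=G0&G1=1&1=1 -> 111
Step 3: G0=1(const) G1=(1+1>=1)=1 G2=G0&G1=1&1=1 -> 111
Fixed point reached at step 2: 111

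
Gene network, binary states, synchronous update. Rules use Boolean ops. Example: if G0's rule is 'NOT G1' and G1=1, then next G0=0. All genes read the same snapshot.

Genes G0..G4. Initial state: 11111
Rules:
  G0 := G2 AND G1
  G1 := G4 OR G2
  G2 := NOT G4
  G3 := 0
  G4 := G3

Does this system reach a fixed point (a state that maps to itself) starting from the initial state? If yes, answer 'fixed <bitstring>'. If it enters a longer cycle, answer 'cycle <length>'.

Step 0: 11111
Step 1: G0=G2&G1=1&1=1 G1=G4|G2=1|1=1 G2=NOT G4=NOT 1=0 G3=0(const) G4=G3=1 -> 11001
Step 2: G0=G2&G1=0&1=0 G1=G4|G2=1|0=1 G2=NOT G4=NOT 1=0 G3=0(const) G4=G3=0 -> 01000
Step 3: G0=G2&G1=0&1=0 G1=G4|G2=0|0=0 G2=NOT G4=NOT 0=1 G3=0(const) G4=G3=0 -> 00100
Step 4: G0=G2&G1=1&0=0 G1=G4|G2=0|1=1 G2=NOT G4=NOT 0=1 G3=0(const) G4=G3=0 -> 01100
Step 5: G0=G2&G1=1&1=1 G1=G4|G2=0|1=1 G2=NOT G4=NOT 0=1 G3=0(const) G4=G3=0 -> 11100
Step 6: G0=G2&G1=1&1=1 G1=G4|G2=0|1=1 G2=NOT G4=NOT 0=1 G3=0(const) G4=G3=0 -> 11100
Fixed point reached at step 5: 11100

Answer: fixed 11100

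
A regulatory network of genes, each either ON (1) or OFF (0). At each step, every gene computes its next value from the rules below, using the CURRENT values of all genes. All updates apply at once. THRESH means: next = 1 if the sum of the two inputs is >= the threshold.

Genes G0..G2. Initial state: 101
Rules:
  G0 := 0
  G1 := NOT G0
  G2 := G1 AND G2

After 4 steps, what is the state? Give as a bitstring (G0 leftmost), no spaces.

Step 1: G0=0(const) G1=NOT G0=NOT 1=0 G2=G1&G2=0&1=0 -> 000
Step 2: G0=0(const) G1=NOT G0=NOT 0=1 G2=G1&G2=0&0=0 -> 010
Step 3: G0=0(const) G1=NOT G0=NOT 0=1 G2=G1&G2=1&0=0 -> 010
Step 4: G0=0(const) G1=NOT G0=NOT 0=1 G2=G1&G2=1&0=0 -> 010

010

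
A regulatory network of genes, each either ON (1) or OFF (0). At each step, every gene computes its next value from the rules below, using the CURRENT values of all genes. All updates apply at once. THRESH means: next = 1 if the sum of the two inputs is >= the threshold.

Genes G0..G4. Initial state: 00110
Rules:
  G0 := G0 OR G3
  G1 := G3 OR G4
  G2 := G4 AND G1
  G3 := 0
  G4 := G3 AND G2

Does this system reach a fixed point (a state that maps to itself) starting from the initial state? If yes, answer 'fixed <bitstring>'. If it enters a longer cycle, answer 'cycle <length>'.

Answer: fixed 10000

Derivation:
Step 0: 00110
Step 1: G0=G0|G3=0|1=1 G1=G3|G4=1|0=1 G2=G4&G1=0&0=0 G3=0(const) G4=G3&G2=1&1=1 -> 11001
Step 2: G0=G0|G3=1|0=1 G1=G3|G4=0|1=1 G2=G4&G1=1&1=1 G3=0(const) G4=G3&G2=0&0=0 -> 11100
Step 3: G0=G0|G3=1|0=1 G1=G3|G4=0|0=0 G2=G4&G1=0&1=0 G3=0(const) G4=G3&G2=0&1=0 -> 10000
Step 4: G0=G0|G3=1|0=1 G1=G3|G4=0|0=0 G2=G4&G1=0&0=0 G3=0(const) G4=G3&G2=0&0=0 -> 10000
Fixed point reached at step 3: 10000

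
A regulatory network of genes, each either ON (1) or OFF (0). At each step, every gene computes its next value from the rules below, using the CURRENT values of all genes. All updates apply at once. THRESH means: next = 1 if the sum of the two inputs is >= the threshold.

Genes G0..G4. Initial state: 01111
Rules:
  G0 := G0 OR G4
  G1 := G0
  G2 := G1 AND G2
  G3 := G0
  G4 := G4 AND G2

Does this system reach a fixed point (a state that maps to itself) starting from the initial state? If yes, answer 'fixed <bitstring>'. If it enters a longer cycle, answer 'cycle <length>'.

Answer: fixed 11010

Derivation:
Step 0: 01111
Step 1: G0=G0|G4=0|1=1 G1=G0=0 G2=G1&G2=1&1=1 G3=G0=0 G4=G4&G2=1&1=1 -> 10101
Step 2: G0=G0|G4=1|1=1 G1=G0=1 G2=G1&G2=0&1=0 G3=G0=1 G4=G4&G2=1&1=1 -> 11011
Step 3: G0=G0|G4=1|1=1 G1=G0=1 G2=G1&G2=1&0=0 G3=G0=1 G4=G4&G2=1&0=0 -> 11010
Step 4: G0=G0|G4=1|0=1 G1=G0=1 G2=G1&G2=1&0=0 G3=G0=1 G4=G4&G2=0&0=0 -> 11010
Fixed point reached at step 3: 11010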